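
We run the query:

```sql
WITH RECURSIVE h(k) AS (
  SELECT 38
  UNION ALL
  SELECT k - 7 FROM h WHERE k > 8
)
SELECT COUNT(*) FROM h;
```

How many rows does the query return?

6

Base: k=38.
Iteration 1: 38 > 8 holds -> k = 38 - 7 = 31.
Iteration 2: 31 > 8 holds -> k = 31 - 7 = 24.
Iteration 3: 24 > 8 holds -> k = 24 - 7 = 17.
Iteration 4: 17 > 8 holds -> k = 17 - 7 = 10.
Iteration 5: 10 > 8 holds -> k = 10 - 7 = 3.
Iteration 6: 3 > 8 fails; recursion stops.
Total rows emitted: 6.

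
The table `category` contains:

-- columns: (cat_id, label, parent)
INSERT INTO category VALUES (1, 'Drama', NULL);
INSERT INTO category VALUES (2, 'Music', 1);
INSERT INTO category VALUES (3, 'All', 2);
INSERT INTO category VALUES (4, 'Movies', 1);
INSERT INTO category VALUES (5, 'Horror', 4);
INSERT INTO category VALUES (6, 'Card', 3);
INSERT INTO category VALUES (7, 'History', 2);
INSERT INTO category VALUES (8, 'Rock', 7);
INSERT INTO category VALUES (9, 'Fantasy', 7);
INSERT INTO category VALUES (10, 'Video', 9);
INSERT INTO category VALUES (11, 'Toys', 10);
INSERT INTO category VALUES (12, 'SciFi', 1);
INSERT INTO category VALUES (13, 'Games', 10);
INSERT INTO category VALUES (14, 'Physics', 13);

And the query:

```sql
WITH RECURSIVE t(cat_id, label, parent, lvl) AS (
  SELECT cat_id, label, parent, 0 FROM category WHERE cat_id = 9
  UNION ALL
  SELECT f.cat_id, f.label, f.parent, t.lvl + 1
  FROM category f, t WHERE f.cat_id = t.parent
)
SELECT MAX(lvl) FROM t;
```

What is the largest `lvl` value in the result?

Base: cat_id=9 (Fantasy), parent=7, lvl 0.
Iteration 1: join on cat_id=7 -> History (id 7, parent=2, lvl 1).
Iteration 2: join on cat_id=2 -> Music (id 2, parent=1, lvl 2).
Iteration 3: join on cat_id=1 -> Drama (id 1, parent=NULL, lvl 3).
Iteration 4: parent is NULL; no match; recursion stops.
lvl values: 0, 1, 2, 3; the maximum is 3.

3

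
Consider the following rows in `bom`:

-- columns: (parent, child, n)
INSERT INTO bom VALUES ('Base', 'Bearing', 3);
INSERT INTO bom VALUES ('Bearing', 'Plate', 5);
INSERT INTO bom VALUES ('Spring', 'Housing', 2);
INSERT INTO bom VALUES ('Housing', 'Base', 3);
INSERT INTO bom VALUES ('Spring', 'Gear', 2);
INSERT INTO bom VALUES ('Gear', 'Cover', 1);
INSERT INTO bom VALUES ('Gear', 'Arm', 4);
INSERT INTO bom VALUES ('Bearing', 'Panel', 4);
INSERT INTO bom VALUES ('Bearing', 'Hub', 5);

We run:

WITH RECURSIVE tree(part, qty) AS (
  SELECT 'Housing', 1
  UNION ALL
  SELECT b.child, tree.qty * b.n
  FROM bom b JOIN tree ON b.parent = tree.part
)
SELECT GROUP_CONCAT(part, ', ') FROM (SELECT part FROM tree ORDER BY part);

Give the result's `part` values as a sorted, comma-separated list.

Base, Bearing, Housing, Hub, Panel, Plate

Base: (Housing, qty=1).
Iteration 1: components of {Housing} -> Base = 1*3 = 3.
Iteration 2: components of {Base} -> Bearing = 3*3 = 9.
Iteration 3: components of {Bearing} -> Hub = 9*5 = 45, Panel = 9*4 = 36, Plate = 9*5 = 45.
Iteration 4: no further components; recursion stops.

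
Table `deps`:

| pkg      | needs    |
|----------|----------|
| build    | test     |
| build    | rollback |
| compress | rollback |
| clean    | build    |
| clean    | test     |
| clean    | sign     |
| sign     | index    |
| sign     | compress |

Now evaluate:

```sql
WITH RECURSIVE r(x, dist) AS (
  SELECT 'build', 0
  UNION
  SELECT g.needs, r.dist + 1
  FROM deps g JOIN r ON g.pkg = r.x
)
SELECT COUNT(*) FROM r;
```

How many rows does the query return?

Base: (build, dist=0).
Iteration 1: edges from {build} -> (rollback, dist=1), (test, dist=1).
Iteration 2: no outgoing edges from {rollback,test}; recursion stops.
Total rows emitted: 3.

3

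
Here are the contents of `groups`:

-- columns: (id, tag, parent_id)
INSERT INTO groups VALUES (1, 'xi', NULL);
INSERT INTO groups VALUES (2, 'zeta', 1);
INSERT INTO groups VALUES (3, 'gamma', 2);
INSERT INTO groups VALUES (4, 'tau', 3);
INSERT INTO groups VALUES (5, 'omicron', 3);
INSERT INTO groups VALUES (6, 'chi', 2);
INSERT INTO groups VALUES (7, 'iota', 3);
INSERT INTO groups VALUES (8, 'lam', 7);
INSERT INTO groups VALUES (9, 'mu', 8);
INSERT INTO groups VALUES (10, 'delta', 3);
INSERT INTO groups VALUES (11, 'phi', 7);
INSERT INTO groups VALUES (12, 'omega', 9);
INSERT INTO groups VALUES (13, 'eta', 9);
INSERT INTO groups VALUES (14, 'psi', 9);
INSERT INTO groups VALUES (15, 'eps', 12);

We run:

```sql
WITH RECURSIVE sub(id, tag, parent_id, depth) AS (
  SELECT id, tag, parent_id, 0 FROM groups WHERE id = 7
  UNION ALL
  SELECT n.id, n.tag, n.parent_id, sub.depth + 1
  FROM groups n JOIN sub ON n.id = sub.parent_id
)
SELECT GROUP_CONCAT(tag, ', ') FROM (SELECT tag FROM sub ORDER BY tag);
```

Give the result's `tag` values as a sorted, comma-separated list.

Base: id=7 (iota), parent_id=3, depth 0.
Iteration 1: join on id=3 -> gamma (id 3, parent_id=2, depth 1).
Iteration 2: join on id=2 -> zeta (id 2, parent_id=1, depth 2).
Iteration 3: join on id=1 -> xi (id 1, parent_id=NULL, depth 3).
Iteration 4: parent_id is NULL; no match; recursion stops.

gamma, iota, xi, zeta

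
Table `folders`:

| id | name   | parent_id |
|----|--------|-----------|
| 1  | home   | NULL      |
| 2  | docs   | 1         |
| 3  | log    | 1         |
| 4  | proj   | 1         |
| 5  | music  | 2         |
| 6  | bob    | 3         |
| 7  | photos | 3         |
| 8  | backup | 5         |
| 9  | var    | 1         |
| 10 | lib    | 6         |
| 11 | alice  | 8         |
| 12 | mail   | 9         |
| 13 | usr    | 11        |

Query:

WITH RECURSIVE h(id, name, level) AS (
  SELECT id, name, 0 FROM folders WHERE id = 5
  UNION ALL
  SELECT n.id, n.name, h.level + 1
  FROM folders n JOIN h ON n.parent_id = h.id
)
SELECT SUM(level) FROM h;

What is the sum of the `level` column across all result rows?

6

Base: id=5 (music) at level 0.
Iteration 1: rows with parent_id in {5} -> backup (id 8, level 1).
Iteration 2: rows with parent_id in {8} -> alice (id 11, level 2).
Iteration 3: rows with parent_id in {11} -> usr (id 13, level 3).
Iteration 4: no rows with parent_id in {13}; recursion stops.
SUM(level) = 0 + 1 + 2 + 3 = 6.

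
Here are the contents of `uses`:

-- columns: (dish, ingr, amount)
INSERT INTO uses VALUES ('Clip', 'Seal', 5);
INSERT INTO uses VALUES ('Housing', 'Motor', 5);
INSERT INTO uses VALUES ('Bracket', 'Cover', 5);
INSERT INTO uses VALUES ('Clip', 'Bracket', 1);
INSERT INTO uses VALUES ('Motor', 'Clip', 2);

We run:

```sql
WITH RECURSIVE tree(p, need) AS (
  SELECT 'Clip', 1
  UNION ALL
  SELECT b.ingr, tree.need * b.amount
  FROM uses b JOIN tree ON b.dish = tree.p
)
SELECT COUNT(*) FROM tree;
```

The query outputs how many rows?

Base: (Clip, need=1).
Iteration 1: components of {Clip} -> Bracket = 1*1 = 1, Seal = 1*5 = 5.
Iteration 2: components of {Bracket,Seal} -> Cover = 1*5 = 5.
Iteration 3: no further components; recursion stops.
Total rows emitted: 4.

4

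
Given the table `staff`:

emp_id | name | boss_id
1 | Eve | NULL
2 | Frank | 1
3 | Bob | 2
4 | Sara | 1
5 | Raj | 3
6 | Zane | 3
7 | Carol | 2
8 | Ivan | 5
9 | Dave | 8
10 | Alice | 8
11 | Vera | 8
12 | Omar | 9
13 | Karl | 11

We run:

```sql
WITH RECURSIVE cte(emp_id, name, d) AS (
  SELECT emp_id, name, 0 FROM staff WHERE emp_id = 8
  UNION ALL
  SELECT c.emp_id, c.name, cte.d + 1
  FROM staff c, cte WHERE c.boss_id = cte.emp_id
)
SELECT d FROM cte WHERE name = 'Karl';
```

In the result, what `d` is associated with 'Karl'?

2

Base: emp_id=8 (Ivan) at d 0.
Iteration 1: rows with boss_id in {8} -> Dave (id 9, d 1), Alice (id 10, d 1), Vera (id 11, d 1).
Iteration 2: rows with boss_id in {9,10,11} -> Omar (id 12, d 2), Karl (id 13, d 2).
Iteration 3: no rows with boss_id in {12,13}; recursion stops.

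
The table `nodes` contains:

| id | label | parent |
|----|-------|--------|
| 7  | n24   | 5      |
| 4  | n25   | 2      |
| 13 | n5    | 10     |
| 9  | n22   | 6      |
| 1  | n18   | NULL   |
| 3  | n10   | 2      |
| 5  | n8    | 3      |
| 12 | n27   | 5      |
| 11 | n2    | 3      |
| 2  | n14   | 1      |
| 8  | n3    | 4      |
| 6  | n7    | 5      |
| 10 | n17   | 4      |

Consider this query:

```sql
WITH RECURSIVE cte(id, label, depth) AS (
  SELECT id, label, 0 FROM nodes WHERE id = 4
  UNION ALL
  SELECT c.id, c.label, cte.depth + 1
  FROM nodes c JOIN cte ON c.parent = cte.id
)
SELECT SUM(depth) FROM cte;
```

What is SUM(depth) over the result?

4

Base: id=4 (n25) at depth 0.
Iteration 1: rows with parent in {4} -> n3 (id 8, depth 1), n17 (id 10, depth 1).
Iteration 2: rows with parent in {8,10} -> n5 (id 13, depth 2).
Iteration 3: no rows with parent in {13}; recursion stops.
SUM(depth) = 0 + 1 + 1 + 2 = 4.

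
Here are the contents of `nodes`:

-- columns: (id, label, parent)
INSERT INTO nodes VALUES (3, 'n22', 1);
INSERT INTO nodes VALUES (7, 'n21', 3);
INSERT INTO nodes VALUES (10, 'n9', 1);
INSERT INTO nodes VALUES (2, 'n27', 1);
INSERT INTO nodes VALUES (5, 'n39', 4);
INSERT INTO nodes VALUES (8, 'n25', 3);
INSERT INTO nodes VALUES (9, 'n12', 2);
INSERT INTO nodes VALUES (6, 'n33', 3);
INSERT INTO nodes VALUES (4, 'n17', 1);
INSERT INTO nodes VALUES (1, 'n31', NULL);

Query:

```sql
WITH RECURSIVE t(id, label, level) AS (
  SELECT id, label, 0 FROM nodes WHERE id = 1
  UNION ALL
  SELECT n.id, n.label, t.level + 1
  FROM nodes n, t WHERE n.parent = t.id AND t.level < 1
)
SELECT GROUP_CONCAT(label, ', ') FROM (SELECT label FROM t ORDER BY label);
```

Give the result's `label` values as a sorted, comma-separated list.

Base: id=1 (n31) at level 0.
Iteration 1: rows with parent in {1} -> n27 (id 2, level 1), n22 (id 3, level 1), n17 (id 4, level 1), n9 (id 10, level 1).
Iteration 2: level < 1 fails for all current rows; recursion stops.

n17, n22, n27, n31, n9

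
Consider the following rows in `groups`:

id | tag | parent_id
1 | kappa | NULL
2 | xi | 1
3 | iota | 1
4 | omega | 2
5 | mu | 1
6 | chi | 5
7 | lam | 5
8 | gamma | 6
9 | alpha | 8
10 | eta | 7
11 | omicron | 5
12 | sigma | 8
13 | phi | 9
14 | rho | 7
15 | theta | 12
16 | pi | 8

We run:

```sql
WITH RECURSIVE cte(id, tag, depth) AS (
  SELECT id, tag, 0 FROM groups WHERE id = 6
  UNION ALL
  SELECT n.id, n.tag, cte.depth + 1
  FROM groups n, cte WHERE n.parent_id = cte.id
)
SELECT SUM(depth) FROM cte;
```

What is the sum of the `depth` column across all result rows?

Base: id=6 (chi) at depth 0.
Iteration 1: rows with parent_id in {6} -> gamma (id 8, depth 1).
Iteration 2: rows with parent_id in {8} -> alpha (id 9, depth 2), sigma (id 12, depth 2), pi (id 16, depth 2).
Iteration 3: rows with parent_id in {9,12,16} -> phi (id 13, depth 3), theta (id 15, depth 3).
Iteration 4: no rows with parent_id in {13,15}; recursion stops.
SUM(depth) = 0 + 1 + 2 + 2 + 2 + 3 + 3 = 13.

13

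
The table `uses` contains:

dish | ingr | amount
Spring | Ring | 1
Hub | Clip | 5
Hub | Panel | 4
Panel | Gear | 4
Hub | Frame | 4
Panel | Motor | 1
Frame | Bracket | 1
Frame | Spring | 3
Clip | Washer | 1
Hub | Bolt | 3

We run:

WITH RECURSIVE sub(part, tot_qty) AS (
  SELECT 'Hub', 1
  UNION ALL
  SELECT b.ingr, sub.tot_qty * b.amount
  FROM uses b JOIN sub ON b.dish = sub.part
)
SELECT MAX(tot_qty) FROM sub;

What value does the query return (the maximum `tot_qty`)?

16

Base: (Hub, tot_qty=1).
Iteration 1: components of {Hub} -> Bolt = 1*3 = 3, Clip = 1*5 = 5, Frame = 1*4 = 4, Panel = 1*4 = 4.
Iteration 2: components of {Bolt,Clip,Frame,Panel} -> Bracket = 4*1 = 4, Gear = 4*4 = 16, Motor = 4*1 = 4, Spring = 4*3 = 12, Washer = 5*1 = 5.
Iteration 3: components of {Bracket,Gear,Motor,Spring,Washer} -> Ring = 12*1 = 12.
Iteration 4: no further components; recursion stops.
tot_qty values: 1, 4, 5, 4, 3, 12, 4, 5, 16, 4, 12; the maximum is 16.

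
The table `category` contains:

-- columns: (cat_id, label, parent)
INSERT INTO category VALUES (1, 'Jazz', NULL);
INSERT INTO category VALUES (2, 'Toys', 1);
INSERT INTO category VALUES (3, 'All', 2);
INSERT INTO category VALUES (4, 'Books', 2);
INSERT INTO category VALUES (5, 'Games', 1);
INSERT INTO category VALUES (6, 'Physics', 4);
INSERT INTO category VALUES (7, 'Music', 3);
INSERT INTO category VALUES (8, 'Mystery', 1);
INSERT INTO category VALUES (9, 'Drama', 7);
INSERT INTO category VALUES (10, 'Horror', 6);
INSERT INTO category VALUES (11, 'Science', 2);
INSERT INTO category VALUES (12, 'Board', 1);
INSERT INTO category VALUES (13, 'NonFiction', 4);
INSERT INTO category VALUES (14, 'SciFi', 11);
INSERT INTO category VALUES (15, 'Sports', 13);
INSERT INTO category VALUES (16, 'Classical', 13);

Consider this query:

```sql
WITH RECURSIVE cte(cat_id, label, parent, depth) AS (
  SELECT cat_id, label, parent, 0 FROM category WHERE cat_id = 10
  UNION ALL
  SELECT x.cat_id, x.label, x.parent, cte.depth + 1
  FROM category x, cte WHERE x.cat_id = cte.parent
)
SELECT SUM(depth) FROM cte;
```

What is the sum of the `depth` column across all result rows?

10

Base: cat_id=10 (Horror), parent=6, depth 0.
Iteration 1: join on cat_id=6 -> Physics (id 6, parent=4, depth 1).
Iteration 2: join on cat_id=4 -> Books (id 4, parent=2, depth 2).
Iteration 3: join on cat_id=2 -> Toys (id 2, parent=1, depth 3).
Iteration 4: join on cat_id=1 -> Jazz (id 1, parent=NULL, depth 4).
Iteration 5: parent is NULL; no match; recursion stops.
SUM(depth) = 0 + 1 + 2 + 3 + 4 = 10.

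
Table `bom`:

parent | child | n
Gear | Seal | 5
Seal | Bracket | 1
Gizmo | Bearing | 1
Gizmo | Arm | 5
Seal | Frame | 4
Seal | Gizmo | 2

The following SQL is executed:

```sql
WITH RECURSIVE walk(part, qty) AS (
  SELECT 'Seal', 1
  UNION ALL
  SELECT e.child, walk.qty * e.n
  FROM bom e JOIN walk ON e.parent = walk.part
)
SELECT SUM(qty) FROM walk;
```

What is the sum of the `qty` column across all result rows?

Base: (Seal, qty=1).
Iteration 1: components of {Seal} -> Bracket = 1*1 = 1, Frame = 1*4 = 4, Gizmo = 1*2 = 2.
Iteration 2: components of {Bracket,Frame,Gizmo} -> Arm = 2*5 = 10, Bearing = 2*1 = 2.
Iteration 3: no further components; recursion stops.
SUM(qty) = 1 + 1 + 2 + 4 + 10 + 2 = 20.

20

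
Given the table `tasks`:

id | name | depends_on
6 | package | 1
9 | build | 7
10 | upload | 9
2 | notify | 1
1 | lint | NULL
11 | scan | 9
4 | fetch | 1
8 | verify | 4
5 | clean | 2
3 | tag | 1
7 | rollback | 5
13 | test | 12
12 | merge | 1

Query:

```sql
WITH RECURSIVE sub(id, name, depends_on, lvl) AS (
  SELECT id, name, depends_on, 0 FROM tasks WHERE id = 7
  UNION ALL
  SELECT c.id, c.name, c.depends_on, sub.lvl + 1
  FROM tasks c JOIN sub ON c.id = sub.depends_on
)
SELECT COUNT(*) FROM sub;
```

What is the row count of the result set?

Base: id=7 (rollback), depends_on=5, lvl 0.
Iteration 1: join on id=5 -> clean (id 5, depends_on=2, lvl 1).
Iteration 2: join on id=2 -> notify (id 2, depends_on=1, lvl 2).
Iteration 3: join on id=1 -> lint (id 1, depends_on=NULL, lvl 3).
Iteration 4: depends_on is NULL; no match; recursion stops.
Total rows emitted: 4.

4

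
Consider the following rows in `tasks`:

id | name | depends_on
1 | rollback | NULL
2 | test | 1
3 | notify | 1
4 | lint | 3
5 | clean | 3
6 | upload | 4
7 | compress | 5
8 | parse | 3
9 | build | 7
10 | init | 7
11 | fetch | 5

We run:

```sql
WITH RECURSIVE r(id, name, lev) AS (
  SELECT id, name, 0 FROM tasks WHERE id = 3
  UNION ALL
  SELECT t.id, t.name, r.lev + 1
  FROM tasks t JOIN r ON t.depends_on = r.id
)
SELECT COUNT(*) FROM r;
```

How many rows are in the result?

Base: id=3 (notify) at lev 0.
Iteration 1: rows with depends_on in {3} -> lint (id 4, lev 1), clean (id 5, lev 1), parse (id 8, lev 1).
Iteration 2: rows with depends_on in {4,5,8} -> upload (id 6, lev 2), compress (id 7, lev 2), fetch (id 11, lev 2).
Iteration 3: rows with depends_on in {6,7,11} -> build (id 9, lev 3), init (id 10, lev 3).
Iteration 4: no rows with depends_on in {9,10}; recursion stops.
Total rows emitted: 9.

9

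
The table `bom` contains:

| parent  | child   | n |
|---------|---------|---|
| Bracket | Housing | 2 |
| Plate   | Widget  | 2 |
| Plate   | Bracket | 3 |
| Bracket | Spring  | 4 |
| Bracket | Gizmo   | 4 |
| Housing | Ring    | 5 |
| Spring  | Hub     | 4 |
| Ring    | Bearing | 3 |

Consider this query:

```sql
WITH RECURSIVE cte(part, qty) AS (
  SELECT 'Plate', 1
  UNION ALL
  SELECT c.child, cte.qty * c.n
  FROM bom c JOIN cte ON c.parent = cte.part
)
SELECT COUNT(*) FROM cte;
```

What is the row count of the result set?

9

Base: (Plate, qty=1).
Iteration 1: components of {Plate} -> Bracket = 1*3 = 3, Widget = 1*2 = 2.
Iteration 2: components of {Bracket,Widget} -> Gizmo = 3*4 = 12, Housing = 3*2 = 6, Spring = 3*4 = 12.
Iteration 3: components of {Gizmo,Housing,Spring} -> Hub = 12*4 = 48, Ring = 6*5 = 30.
Iteration 4: components of {Hub,Ring} -> Bearing = 30*3 = 90.
Iteration 5: no further components; recursion stops.
Total rows emitted: 9.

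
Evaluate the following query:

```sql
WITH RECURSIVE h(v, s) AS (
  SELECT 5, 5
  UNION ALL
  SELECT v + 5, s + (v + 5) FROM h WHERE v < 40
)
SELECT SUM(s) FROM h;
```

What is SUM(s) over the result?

Base: v=5, s=5.
Iteration 1: 5 < 40 holds -> v = 5 + 5 = 10, s = 5 + 10 = 15.
Iteration 2: 10 < 40 holds -> v = 10 + 5 = 15, s = 15 + 15 = 30.
Iteration 3: 15 < 40 holds -> v = 15 + 5 = 20, s = 30 + 20 = 50.
Iteration 4: 20 < 40 holds -> v = 20 + 5 = 25, s = 50 + 25 = 75.
Iteration 5: 25 < 40 holds -> v = 25 + 5 = 30, s = 75 + 30 = 105.
Iteration 6: 30 < 40 holds -> v = 30 + 5 = 35, s = 105 + 35 = 140.
Iteration 7: 35 < 40 holds -> v = 35 + 5 = 40, s = 140 + 40 = 180.
Iteration 8: 40 < 40 fails; recursion stops.
SUM(s) = 5 + 15 + 30 + 50 + 75 + 105 + 140 + 180 = 600.

600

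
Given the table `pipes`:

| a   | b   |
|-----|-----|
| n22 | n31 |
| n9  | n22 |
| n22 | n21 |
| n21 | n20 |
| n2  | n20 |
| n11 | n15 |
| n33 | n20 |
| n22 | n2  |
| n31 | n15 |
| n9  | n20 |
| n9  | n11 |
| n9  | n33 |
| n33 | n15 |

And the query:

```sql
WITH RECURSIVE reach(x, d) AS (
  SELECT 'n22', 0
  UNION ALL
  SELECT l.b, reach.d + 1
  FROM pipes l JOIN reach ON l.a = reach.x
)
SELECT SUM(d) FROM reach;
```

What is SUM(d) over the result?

9

Base: (n22, d=0).
Iteration 1: edges from {n22} -> (n2, d=1), (n21, d=1), (n31, d=1).
Iteration 2: edges from {n2,n21,n31} -> (n15, d=2), (n20, d=2) x2. [UNION ALL keeps all 3 new rows, including repeats]
Iteration 3: no outgoing edges from {n15,n20}; recursion stops.
SUM(d) = 0 + 1 + 1 + 1 + 2 + 2 + 2 = 9.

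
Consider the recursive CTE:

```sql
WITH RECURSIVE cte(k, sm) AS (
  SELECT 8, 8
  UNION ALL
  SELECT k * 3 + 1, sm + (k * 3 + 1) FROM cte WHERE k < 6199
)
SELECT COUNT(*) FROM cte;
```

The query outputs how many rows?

8

Base: k=8, sm=8.
Iteration 1: 8 < 6199 holds -> k = 8 * 3 + 1 = 25, sm = 8 + 25 = 33.
Iteration 2: 25 < 6199 holds -> k = 25 * 3 + 1 = 76, sm = 33 + 76 = 109.
Iteration 3: 76 < 6199 holds -> k = 76 * 3 + 1 = 229, sm = 109 + 229 = 338.
Iteration 4: 229 < 6199 holds -> k = 229 * 3 + 1 = 688, sm = 338 + 688 = 1026.
Iteration 5: 688 < 6199 holds -> k = 688 * 3 + 1 = 2065, sm = 1026 + 2065 = 3091.
Iteration 6: 2065 < 6199 holds -> k = 2065 * 3 + 1 = 6196, sm = 3091 + 6196 = 9287.
Iteration 7: 6196 < 6199 holds -> k = 6196 * 3 + 1 = 18589, sm = 9287 + 18589 = 27876.
Iteration 8: 18589 < 6199 fails; recursion stops.
Total rows emitted: 8.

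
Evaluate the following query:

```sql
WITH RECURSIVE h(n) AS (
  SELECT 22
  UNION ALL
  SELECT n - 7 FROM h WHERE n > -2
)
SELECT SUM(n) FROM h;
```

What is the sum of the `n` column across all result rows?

40

Base: n=22.
Iteration 1: 22 > -2 holds -> n = 22 - 7 = 15.
Iteration 2: 15 > -2 holds -> n = 15 - 7 = 8.
Iteration 3: 8 > -2 holds -> n = 8 - 7 = 1.
Iteration 4: 1 > -2 holds -> n = 1 - 7 = -6.
Iteration 5: -6 > -2 fails; recursion stops.
SUM(n) = 22 + 15 + 8 + 1 + -6 = 40.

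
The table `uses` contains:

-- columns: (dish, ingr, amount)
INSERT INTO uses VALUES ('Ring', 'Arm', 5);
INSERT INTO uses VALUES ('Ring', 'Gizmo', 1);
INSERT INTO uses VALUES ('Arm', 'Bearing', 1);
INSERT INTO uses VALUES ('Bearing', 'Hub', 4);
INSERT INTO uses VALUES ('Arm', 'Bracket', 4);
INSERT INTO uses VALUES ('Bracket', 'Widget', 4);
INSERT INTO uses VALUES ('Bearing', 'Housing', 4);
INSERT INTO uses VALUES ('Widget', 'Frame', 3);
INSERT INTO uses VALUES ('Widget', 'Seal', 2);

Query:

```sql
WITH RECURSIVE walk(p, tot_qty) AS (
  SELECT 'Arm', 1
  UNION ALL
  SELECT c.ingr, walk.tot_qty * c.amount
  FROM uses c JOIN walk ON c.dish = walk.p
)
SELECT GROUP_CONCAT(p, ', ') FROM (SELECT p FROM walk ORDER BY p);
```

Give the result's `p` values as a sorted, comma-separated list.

Arm, Bearing, Bracket, Frame, Housing, Hub, Seal, Widget

Base: (Arm, tot_qty=1).
Iteration 1: components of {Arm} -> Bearing = 1*1 = 1, Bracket = 1*4 = 4.
Iteration 2: components of {Bearing,Bracket} -> Housing = 1*4 = 4, Hub = 1*4 = 4, Widget = 4*4 = 16.
Iteration 3: components of {Housing,Hub,Widget} -> Frame = 16*3 = 48, Seal = 16*2 = 32.
Iteration 4: no further components; recursion stops.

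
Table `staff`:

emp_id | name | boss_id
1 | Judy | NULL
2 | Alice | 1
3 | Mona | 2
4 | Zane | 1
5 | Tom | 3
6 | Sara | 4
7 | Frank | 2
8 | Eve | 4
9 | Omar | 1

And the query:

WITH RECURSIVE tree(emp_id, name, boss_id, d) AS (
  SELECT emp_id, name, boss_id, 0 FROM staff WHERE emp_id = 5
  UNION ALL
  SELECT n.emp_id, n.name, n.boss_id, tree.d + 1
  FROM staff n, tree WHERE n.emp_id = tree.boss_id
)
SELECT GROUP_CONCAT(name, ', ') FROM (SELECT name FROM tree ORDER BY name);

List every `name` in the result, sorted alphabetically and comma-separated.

Base: emp_id=5 (Tom), boss_id=3, d 0.
Iteration 1: join on emp_id=3 -> Mona (id 3, boss_id=2, d 1).
Iteration 2: join on emp_id=2 -> Alice (id 2, boss_id=1, d 2).
Iteration 3: join on emp_id=1 -> Judy (id 1, boss_id=NULL, d 3).
Iteration 4: boss_id is NULL; no match; recursion stops.

Alice, Judy, Mona, Tom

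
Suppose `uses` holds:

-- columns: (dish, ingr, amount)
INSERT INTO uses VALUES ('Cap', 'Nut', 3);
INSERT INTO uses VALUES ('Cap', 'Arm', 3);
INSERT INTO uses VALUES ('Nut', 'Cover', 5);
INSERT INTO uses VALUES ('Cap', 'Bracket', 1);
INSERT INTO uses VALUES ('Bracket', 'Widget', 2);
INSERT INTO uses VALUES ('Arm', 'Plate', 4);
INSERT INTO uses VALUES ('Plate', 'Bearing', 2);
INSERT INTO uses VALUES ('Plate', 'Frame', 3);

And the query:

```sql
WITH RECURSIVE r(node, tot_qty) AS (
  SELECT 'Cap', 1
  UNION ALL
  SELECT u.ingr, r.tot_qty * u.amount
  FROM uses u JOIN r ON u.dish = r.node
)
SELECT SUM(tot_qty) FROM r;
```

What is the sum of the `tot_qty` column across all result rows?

97

Base: (Cap, tot_qty=1).
Iteration 1: components of {Cap} -> Arm = 1*3 = 3, Bracket = 1*1 = 1, Nut = 1*3 = 3.
Iteration 2: components of {Arm,Bracket,Nut} -> Cover = 3*5 = 15, Plate = 3*4 = 12, Widget = 1*2 = 2.
Iteration 3: components of {Cover,Plate,Widget} -> Bearing = 12*2 = 24, Frame = 12*3 = 36.
Iteration 4: no further components; recursion stops.
SUM(tot_qty) = 1 + 3 + 3 + 1 + 15 + 12 + 2 + 24 + 36 = 97.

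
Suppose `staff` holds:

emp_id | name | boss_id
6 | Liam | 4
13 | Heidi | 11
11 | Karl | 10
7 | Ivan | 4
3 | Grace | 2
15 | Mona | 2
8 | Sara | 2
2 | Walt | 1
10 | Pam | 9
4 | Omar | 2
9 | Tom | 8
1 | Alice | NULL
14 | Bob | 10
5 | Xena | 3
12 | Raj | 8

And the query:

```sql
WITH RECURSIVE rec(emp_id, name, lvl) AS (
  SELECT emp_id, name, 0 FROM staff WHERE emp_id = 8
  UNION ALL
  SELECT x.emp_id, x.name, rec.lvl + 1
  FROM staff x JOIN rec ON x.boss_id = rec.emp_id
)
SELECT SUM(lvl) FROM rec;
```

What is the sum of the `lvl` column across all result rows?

14

Base: emp_id=8 (Sara) at lvl 0.
Iteration 1: rows with boss_id in {8} -> Tom (id 9, lvl 1), Raj (id 12, lvl 1).
Iteration 2: rows with boss_id in {9,12} -> Pam (id 10, lvl 2).
Iteration 3: rows with boss_id in {10} -> Karl (id 11, lvl 3), Bob (id 14, lvl 3).
Iteration 4: rows with boss_id in {11,14} -> Heidi (id 13, lvl 4).
Iteration 5: no rows with boss_id in {13}; recursion stops.
SUM(lvl) = 0 + 1 + 1 + 2 + 3 + 3 + 4 = 14.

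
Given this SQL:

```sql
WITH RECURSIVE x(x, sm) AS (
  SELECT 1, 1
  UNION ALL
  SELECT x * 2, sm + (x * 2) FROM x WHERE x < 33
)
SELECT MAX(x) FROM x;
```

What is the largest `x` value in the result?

64

Base: x=1, sm=1.
Iteration 1: 1 < 33 holds -> x = 1 * 2 = 2, sm = 1 + 2 = 3.
Iteration 2: 2 < 33 holds -> x = 2 * 2 = 4, sm = 3 + 4 = 7.
Iteration 3: 4 < 33 holds -> x = 4 * 2 = 8, sm = 7 + 8 = 15.
Iteration 4: 8 < 33 holds -> x = 8 * 2 = 16, sm = 15 + 16 = 31.
Iteration 5: 16 < 33 holds -> x = 16 * 2 = 32, sm = 31 + 32 = 63.
Iteration 6: 32 < 33 holds -> x = 32 * 2 = 64, sm = 63 + 64 = 127.
Iteration 7: 64 < 33 fails; recursion stops.
x values: 1, 2, 4, 8, 16, 32, 64; the maximum is 64.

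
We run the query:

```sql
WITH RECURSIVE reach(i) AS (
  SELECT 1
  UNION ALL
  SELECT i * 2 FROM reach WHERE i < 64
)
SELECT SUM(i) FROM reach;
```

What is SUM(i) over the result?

Base: i=1.
Iteration 1: 1 < 64 holds -> i = 1 * 2 = 2.
Iteration 2: 2 < 64 holds -> i = 2 * 2 = 4.
Iteration 3: 4 < 64 holds -> i = 4 * 2 = 8.
Iteration 4: 8 < 64 holds -> i = 8 * 2 = 16.
Iteration 5: 16 < 64 holds -> i = 16 * 2 = 32.
Iteration 6: 32 < 64 holds -> i = 32 * 2 = 64.
Iteration 7: 64 < 64 fails; recursion stops.
SUM(i) = 1 + 2 + 4 + 8 + 16 + 32 + 64 = 127.

127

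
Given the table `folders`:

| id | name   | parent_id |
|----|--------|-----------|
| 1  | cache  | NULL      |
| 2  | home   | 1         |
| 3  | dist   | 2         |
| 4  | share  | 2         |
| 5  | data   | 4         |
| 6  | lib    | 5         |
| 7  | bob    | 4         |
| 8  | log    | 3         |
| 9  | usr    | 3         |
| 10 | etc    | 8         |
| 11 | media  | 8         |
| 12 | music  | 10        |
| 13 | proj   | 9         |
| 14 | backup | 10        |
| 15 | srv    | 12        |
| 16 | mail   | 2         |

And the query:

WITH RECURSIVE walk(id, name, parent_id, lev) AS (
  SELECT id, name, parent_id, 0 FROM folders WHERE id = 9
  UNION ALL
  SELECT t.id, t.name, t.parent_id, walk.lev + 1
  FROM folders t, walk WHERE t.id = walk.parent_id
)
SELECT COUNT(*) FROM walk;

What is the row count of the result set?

Base: id=9 (usr), parent_id=3, lev 0.
Iteration 1: join on id=3 -> dist (id 3, parent_id=2, lev 1).
Iteration 2: join on id=2 -> home (id 2, parent_id=1, lev 2).
Iteration 3: join on id=1 -> cache (id 1, parent_id=NULL, lev 3).
Iteration 4: parent_id is NULL; no match; recursion stops.
Total rows emitted: 4.

4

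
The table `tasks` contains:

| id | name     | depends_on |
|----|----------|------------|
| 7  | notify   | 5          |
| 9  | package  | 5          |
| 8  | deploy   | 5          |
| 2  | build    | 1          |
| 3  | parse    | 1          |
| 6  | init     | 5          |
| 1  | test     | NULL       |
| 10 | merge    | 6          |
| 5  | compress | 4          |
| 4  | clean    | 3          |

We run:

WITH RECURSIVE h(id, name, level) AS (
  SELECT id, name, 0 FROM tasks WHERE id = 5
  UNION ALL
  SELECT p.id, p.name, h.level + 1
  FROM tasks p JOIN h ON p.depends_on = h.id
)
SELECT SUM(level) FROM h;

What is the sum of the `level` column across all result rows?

6

Base: id=5 (compress) at level 0.
Iteration 1: rows with depends_on in {5} -> init (id 6, level 1), notify (id 7, level 1), deploy (id 8, level 1), package (id 9, level 1).
Iteration 2: rows with depends_on in {6,7,8,9} -> merge (id 10, level 2).
Iteration 3: no rows with depends_on in {10}; recursion stops.
SUM(level) = 0 + 1 + 1 + 1 + 1 + 2 = 6.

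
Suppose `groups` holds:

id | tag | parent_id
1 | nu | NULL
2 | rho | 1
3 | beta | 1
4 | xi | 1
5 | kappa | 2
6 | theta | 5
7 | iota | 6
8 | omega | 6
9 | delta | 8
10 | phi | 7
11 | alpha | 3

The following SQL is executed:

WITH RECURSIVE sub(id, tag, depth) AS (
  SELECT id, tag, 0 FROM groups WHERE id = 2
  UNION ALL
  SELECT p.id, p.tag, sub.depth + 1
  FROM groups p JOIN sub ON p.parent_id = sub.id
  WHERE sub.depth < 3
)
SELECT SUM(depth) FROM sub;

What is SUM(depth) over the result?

Base: id=2 (rho) at depth 0.
Iteration 1: rows with parent_id in {2} -> kappa (id 5, depth 1).
Iteration 2: rows with parent_id in {5} -> theta (id 6, depth 2).
Iteration 3: rows with parent_id in {6} -> iota (id 7, depth 3), omega (id 8, depth 3).
Iteration 4: depth < 3 fails for all current rows; recursion stops.
SUM(depth) = 0 + 1 + 2 + 3 + 3 = 9.

9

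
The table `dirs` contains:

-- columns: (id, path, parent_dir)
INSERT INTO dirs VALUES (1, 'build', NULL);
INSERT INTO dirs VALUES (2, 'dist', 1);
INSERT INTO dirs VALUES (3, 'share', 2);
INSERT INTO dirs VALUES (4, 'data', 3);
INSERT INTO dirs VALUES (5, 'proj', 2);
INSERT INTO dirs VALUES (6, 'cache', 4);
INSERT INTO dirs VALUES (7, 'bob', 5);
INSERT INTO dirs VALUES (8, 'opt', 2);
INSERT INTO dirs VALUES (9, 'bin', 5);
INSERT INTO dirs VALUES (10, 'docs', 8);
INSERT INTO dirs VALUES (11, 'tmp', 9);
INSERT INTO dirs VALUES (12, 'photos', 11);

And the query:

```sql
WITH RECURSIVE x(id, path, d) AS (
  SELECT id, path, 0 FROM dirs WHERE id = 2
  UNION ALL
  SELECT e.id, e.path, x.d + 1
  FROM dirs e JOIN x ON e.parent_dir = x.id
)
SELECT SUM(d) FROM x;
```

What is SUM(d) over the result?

21

Base: id=2 (dist) at d 0.
Iteration 1: rows with parent_dir in {2} -> share (id 3, d 1), proj (id 5, d 1), opt (id 8, d 1).
Iteration 2: rows with parent_dir in {3,5,8} -> data (id 4, d 2), bob (id 7, d 2), bin (id 9, d 2), docs (id 10, d 2).
Iteration 3: rows with parent_dir in {4,7,9,10} -> cache (id 6, d 3), tmp (id 11, d 3).
Iteration 4: rows with parent_dir in {6,11} -> photos (id 12, d 4).
Iteration 5: no rows with parent_dir in {12}; recursion stops.
SUM(d) = 0 + 1 + 1 + 1 + 2 + 2 + 2 + 2 + 3 + 3 + 4 = 21.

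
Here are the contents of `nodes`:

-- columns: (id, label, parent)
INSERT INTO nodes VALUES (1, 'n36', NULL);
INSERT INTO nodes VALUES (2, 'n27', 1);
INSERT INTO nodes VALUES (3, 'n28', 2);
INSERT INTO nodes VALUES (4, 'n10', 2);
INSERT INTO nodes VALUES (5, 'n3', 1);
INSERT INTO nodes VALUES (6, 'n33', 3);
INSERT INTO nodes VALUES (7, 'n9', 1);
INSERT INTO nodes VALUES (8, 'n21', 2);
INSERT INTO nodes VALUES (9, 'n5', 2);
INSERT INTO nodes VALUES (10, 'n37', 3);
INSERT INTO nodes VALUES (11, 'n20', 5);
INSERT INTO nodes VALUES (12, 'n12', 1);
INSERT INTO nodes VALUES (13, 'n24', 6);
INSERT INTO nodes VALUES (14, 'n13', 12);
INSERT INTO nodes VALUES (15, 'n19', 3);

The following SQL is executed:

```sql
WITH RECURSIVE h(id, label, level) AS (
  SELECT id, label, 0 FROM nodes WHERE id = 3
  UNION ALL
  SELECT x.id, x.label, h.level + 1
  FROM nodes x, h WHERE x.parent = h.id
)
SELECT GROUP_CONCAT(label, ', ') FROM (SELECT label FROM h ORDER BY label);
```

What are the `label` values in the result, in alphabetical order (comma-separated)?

Base: id=3 (n28) at level 0.
Iteration 1: rows with parent in {3} -> n33 (id 6, level 1), n37 (id 10, level 1), n19 (id 15, level 1).
Iteration 2: rows with parent in {6,10,15} -> n24 (id 13, level 2).
Iteration 3: no rows with parent in {13}; recursion stops.

n19, n24, n28, n33, n37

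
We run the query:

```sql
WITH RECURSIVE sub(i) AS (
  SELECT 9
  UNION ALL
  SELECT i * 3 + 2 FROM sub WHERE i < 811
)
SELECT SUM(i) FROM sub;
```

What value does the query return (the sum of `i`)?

Base: i=9.
Iteration 1: 9 < 811 holds -> i = 9 * 3 + 2 = 29.
Iteration 2: 29 < 811 holds -> i = 29 * 3 + 2 = 89.
Iteration 3: 89 < 811 holds -> i = 89 * 3 + 2 = 269.
Iteration 4: 269 < 811 holds -> i = 269 * 3 + 2 = 809.
Iteration 5: 809 < 811 holds -> i = 809 * 3 + 2 = 2429.
Iteration 6: 2429 < 811 fails; recursion stops.
SUM(i) = 9 + 29 + 89 + 269 + 809 + 2429 = 3634.

3634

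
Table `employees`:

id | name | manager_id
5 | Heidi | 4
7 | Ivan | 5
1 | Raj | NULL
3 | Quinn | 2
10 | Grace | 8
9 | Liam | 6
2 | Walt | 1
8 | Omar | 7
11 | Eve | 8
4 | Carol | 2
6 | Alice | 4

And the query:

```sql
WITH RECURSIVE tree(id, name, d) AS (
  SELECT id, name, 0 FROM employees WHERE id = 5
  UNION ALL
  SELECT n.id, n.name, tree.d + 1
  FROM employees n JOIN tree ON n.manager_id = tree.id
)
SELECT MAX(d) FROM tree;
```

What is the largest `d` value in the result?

3

Base: id=5 (Heidi) at d 0.
Iteration 1: rows with manager_id in {5} -> Ivan (id 7, d 1).
Iteration 2: rows with manager_id in {7} -> Omar (id 8, d 2).
Iteration 3: rows with manager_id in {8} -> Grace (id 10, d 3), Eve (id 11, d 3).
Iteration 4: no rows with manager_id in {10,11}; recursion stops.
d values: 0, 1, 2, 3, 3; the maximum is 3.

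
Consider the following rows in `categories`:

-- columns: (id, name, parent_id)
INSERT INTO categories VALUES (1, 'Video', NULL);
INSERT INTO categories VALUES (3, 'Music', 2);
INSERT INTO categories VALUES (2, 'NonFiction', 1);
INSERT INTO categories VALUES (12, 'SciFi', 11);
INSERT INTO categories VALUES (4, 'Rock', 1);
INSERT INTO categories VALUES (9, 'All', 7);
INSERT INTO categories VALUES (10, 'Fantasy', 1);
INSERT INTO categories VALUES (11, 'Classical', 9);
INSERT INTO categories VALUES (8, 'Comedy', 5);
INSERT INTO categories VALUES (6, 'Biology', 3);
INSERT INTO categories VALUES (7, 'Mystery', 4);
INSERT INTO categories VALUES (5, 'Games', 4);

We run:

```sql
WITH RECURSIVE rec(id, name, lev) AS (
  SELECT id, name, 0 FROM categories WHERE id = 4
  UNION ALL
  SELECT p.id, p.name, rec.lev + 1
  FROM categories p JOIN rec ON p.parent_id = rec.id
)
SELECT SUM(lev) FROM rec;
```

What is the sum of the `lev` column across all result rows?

13

Base: id=4 (Rock) at lev 0.
Iteration 1: rows with parent_id in {4} -> Games (id 5, lev 1), Mystery (id 7, lev 1).
Iteration 2: rows with parent_id in {5,7} -> Comedy (id 8, lev 2), All (id 9, lev 2).
Iteration 3: rows with parent_id in {8,9} -> Classical (id 11, lev 3).
Iteration 4: rows with parent_id in {11} -> SciFi (id 12, lev 4).
Iteration 5: no rows with parent_id in {12}; recursion stops.
SUM(lev) = 0 + 1 + 1 + 2 + 2 + 3 + 4 = 13.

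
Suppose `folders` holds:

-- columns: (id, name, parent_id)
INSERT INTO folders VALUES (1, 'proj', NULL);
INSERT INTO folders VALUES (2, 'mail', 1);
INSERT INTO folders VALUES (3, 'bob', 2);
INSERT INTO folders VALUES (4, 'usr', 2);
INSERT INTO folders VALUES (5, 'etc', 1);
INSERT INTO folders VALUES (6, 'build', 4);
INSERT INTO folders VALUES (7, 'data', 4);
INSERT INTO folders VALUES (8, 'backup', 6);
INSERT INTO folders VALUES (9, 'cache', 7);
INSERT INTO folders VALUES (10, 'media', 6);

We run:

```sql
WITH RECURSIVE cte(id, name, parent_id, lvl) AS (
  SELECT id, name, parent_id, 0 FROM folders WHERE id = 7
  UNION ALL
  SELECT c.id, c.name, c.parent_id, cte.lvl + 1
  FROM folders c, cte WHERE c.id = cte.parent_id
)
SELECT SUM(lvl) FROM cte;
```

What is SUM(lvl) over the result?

6

Base: id=7 (data), parent_id=4, lvl 0.
Iteration 1: join on id=4 -> usr (id 4, parent_id=2, lvl 1).
Iteration 2: join on id=2 -> mail (id 2, parent_id=1, lvl 2).
Iteration 3: join on id=1 -> proj (id 1, parent_id=NULL, lvl 3).
Iteration 4: parent_id is NULL; no match; recursion stops.
SUM(lvl) = 0 + 1 + 2 + 3 = 6.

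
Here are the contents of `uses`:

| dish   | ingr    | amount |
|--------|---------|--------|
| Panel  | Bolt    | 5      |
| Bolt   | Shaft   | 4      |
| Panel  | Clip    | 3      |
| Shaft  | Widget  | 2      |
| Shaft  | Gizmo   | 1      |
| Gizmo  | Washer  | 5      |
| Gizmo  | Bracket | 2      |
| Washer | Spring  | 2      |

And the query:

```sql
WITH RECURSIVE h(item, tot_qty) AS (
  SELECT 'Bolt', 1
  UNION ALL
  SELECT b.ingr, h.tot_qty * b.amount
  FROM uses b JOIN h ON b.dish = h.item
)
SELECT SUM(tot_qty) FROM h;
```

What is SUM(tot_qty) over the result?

Base: (Bolt, tot_qty=1).
Iteration 1: components of {Bolt} -> Shaft = 1*4 = 4.
Iteration 2: components of {Shaft} -> Gizmo = 4*1 = 4, Widget = 4*2 = 8.
Iteration 3: components of {Gizmo,Widget} -> Bracket = 4*2 = 8, Washer = 4*5 = 20.
Iteration 4: components of {Bracket,Washer} -> Spring = 20*2 = 40.
Iteration 5: no further components; recursion stops.
SUM(tot_qty) = 1 + 4 + 8 + 4 + 20 + 8 + 40 = 85.

85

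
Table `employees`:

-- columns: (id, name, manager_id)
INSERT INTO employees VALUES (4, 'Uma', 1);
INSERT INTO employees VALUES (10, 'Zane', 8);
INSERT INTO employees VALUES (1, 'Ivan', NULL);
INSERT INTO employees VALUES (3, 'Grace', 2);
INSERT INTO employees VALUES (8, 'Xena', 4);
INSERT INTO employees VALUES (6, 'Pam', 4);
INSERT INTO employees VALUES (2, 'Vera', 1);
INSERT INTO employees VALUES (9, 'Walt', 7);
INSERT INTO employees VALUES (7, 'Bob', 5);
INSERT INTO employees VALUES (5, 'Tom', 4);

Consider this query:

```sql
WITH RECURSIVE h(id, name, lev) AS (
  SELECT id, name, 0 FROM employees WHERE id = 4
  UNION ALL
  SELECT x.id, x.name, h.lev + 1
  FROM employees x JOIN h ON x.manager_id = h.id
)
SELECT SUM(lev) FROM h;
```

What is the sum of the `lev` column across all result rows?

Base: id=4 (Uma) at lev 0.
Iteration 1: rows with manager_id in {4} -> Tom (id 5, lev 1), Pam (id 6, lev 1), Xena (id 8, lev 1).
Iteration 2: rows with manager_id in {5,6,8} -> Bob (id 7, lev 2), Zane (id 10, lev 2).
Iteration 3: rows with manager_id in {7,10} -> Walt (id 9, lev 3).
Iteration 4: no rows with manager_id in {9}; recursion stops.
SUM(lev) = 0 + 1 + 1 + 1 + 2 + 2 + 3 = 10.

10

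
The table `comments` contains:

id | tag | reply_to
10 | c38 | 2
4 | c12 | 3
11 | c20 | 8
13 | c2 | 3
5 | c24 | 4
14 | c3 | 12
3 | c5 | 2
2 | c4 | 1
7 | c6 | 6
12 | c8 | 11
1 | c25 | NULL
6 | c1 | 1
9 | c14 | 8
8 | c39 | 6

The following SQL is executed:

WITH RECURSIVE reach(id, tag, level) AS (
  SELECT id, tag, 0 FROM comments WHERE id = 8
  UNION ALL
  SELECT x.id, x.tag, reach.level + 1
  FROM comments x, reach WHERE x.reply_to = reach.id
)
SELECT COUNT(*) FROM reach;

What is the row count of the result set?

5

Base: id=8 (c39) at level 0.
Iteration 1: rows with reply_to in {8} -> c14 (id 9, level 1), c20 (id 11, level 1).
Iteration 2: rows with reply_to in {9,11} -> c8 (id 12, level 2).
Iteration 3: rows with reply_to in {12} -> c3 (id 14, level 3).
Iteration 4: no rows with reply_to in {14}; recursion stops.
Total rows emitted: 5.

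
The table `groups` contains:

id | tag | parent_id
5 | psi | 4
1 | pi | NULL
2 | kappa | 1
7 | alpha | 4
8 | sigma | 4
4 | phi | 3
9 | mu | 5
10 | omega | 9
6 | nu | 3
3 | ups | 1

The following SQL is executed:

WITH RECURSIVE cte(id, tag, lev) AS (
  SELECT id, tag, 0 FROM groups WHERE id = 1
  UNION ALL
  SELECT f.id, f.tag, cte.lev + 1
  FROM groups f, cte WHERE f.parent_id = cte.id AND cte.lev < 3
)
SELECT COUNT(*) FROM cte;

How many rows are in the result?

8

Base: id=1 (pi) at lev 0.
Iteration 1: rows with parent_id in {1} -> kappa (id 2, lev 1), ups (id 3, lev 1).
Iteration 2: rows with parent_id in {2,3} -> phi (id 4, lev 2), nu (id 6, lev 2).
Iteration 3: rows with parent_id in {4,6} -> psi (id 5, lev 3), alpha (id 7, lev 3), sigma (id 8, lev 3).
Iteration 4: lev < 3 fails for all current rows; recursion stops.
Total rows emitted: 8.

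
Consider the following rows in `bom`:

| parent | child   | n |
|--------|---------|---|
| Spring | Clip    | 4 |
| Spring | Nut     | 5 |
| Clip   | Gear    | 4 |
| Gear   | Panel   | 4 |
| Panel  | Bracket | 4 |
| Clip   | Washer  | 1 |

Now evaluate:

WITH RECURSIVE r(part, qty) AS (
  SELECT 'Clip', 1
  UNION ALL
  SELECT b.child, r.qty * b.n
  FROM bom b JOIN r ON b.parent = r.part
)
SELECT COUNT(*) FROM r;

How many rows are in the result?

5

Base: (Clip, qty=1).
Iteration 1: components of {Clip} -> Gear = 1*4 = 4, Washer = 1*1 = 1.
Iteration 2: components of {Gear,Washer} -> Panel = 4*4 = 16.
Iteration 3: components of {Panel} -> Bracket = 16*4 = 64.
Iteration 4: no further components; recursion stops.
Total rows emitted: 5.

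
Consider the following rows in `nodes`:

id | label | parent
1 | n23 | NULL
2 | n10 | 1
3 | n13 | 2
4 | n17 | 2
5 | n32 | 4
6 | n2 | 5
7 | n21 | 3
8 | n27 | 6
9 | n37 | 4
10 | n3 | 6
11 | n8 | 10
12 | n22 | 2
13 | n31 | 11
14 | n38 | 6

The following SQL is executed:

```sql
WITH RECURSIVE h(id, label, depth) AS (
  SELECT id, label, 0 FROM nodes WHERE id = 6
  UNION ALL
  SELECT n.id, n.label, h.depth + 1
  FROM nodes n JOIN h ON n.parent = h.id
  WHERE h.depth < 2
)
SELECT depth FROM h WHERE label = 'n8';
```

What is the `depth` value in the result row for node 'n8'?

Base: id=6 (n2) at depth 0.
Iteration 1: rows with parent in {6} -> n27 (id 8, depth 1), n3 (id 10, depth 1), n38 (id 14, depth 1).
Iteration 2: rows with parent in {8,10,14} -> n8 (id 11, depth 2).
Iteration 3: depth < 2 fails for all current rows; recursion stops.

2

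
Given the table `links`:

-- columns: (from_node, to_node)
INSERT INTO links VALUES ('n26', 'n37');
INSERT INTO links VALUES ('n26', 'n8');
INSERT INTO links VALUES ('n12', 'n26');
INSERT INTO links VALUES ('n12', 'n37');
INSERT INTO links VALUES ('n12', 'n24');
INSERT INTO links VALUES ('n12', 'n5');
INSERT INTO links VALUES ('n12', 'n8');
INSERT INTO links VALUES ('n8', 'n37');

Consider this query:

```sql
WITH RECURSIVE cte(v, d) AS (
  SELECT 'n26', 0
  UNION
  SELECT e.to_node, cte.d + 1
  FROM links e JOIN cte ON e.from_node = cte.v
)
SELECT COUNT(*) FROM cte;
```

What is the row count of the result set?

4

Base: (n26, d=0).
Iteration 1: edges from {n26} -> (n37, d=1), (n8, d=1).
Iteration 2: edges from {n37,n8} -> (n37, d=2).
Iteration 3: no outgoing edges from {n37}; recursion stops.
Total rows emitted: 4.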